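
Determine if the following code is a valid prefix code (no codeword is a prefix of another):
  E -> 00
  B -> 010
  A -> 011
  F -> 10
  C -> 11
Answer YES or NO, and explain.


Checking each pair (does one codeword prefix another?):
  E='00' vs B='010': no prefix
  E='00' vs A='011': no prefix
  E='00' vs F='10': no prefix
  E='00' vs C='11': no prefix
  B='010' vs E='00': no prefix
  B='010' vs A='011': no prefix
  B='010' vs F='10': no prefix
  B='010' vs C='11': no prefix
  A='011' vs E='00': no prefix
  A='011' vs B='010': no prefix
  A='011' vs F='10': no prefix
  A='011' vs C='11': no prefix
  F='10' vs E='00': no prefix
  F='10' vs B='010': no prefix
  F='10' vs A='011': no prefix
  F='10' vs C='11': no prefix
  C='11' vs E='00': no prefix
  C='11' vs B='010': no prefix
  C='11' vs A='011': no prefix
  C='11' vs F='10': no prefix
No violation found over all pairs.

YES -- this is a valid prefix code. No codeword is a prefix of any other codeword.


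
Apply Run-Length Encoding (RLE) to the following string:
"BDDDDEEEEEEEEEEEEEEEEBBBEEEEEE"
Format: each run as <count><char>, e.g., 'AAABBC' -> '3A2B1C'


Scanning runs left to right:
  i=0: run of 'B' x 1 -> '1B'
  i=1: run of 'D' x 4 -> '4D'
  i=5: run of 'E' x 16 -> '16E'
  i=21: run of 'B' x 3 -> '3B'
  i=24: run of 'E' x 6 -> '6E'

RLE = 1B4D16E3B6E


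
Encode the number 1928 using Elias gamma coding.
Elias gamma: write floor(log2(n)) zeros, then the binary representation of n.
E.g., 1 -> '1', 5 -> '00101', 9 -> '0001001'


num_bits = floor(log2(1928)) + 1 = 11
leading_zeros = num_bits - 1 = 10
binary(1928) = 11110001000

Elias gamma(1928) = '0000000000' + '11110001000' = 000000000011110001000 (21 bits)


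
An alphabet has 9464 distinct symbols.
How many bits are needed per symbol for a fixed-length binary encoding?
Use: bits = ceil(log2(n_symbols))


log2(9464) = 13.2082
Bracket: 2^13 = 8192 < 9464 <= 2^14 = 16384
So ceil(log2(9464)) = 14

bits = ceil(log2(9464)) = ceil(13.2082) = 14 bits


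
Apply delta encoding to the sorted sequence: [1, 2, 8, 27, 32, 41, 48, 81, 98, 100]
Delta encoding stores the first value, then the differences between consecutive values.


First value: 1
Deltas:
  2 - 1 = 1
  8 - 2 = 6
  27 - 8 = 19
  32 - 27 = 5
  41 - 32 = 9
  48 - 41 = 7
  81 - 48 = 33
  98 - 81 = 17
  100 - 98 = 2


Delta encoded: [1, 1, 6, 19, 5, 9, 7, 33, 17, 2]


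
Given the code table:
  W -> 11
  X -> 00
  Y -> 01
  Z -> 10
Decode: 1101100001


Decoding:
11 -> W
01 -> Y
10 -> Z
00 -> X
01 -> Y


Result: WYZXY


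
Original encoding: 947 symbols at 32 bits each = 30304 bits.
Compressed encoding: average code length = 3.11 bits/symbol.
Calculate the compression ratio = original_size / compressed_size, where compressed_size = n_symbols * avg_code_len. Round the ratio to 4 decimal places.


original_size = n_symbols * orig_bits = 947 * 32 = 30304 bits
compressed_size = n_symbols * avg_code_len = 947 * 3.11 = 2945.17 bits
ratio = original_size / compressed_size = 30304 / 2945.17 = 10.2894

Compression ratio = 10.2894


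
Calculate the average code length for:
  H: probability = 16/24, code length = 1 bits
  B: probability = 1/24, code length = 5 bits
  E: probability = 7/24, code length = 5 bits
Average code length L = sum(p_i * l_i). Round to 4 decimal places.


Weighted contributions p_i * l_i:
  H: (16/24) * 1 = 16/24
  B: (1/24) * 5 = 5/24
  E: (7/24) * 5 = 35/24
Sum = (16 + 5 + 35)/24 = 56/24

L = 56/24 = 2.3333 bits/symbol


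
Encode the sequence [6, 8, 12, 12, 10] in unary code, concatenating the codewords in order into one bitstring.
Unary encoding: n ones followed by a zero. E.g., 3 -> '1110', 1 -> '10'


Encode each number as n ones followed by a terminating 0:
  6 -> 1111110 (7 bits)
  8 -> 111111110 (9 bits)
  12 -> 1111111111110 (13 bits)
  12 -> 1111111111110 (13 bits)
  10 -> 11111111110 (11 bits)
Total length = 7 + 9 + 13 + 13 + 11 = 53 bits.

Unary([6, 8, 12, 12, 10]) = 11111101111111101111111111110111111111111011111111110 (53 bits)


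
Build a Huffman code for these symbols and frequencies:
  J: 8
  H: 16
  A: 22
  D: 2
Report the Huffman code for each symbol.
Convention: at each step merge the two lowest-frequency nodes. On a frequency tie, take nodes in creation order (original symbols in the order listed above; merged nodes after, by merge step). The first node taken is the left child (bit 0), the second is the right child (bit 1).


Huffman tree construction:
Step 1: Merge D(2) + J(8) = 10
Step 2: Merge (D+J)(10) + H(16) = 26
Step 3: Merge A(22) + ((D+J)+H)(26) = 48
Read each symbol's code off the tree from the root (left child = 0, right child = 1).

Codes:
  J: 101 (length 3)
  H: 11 (length 2)
  A: 0 (length 1)
  D: 100 (length 3)
Average code length: 84/48 = 1.7500 bits/symbol


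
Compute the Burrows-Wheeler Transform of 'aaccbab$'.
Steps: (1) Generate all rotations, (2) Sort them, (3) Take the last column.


Rotations (sorted):
  0: $aaccbab -> last char: b
  1: aaccbab$ -> last char: $
  2: ab$aaccb -> last char: b
  3: accbab$a -> last char: a
  4: b$aaccba -> last char: a
  5: bab$aacc -> last char: c
  6: cbab$aac -> last char: c
  7: ccbab$aa -> last char: a


BWT = b$baacca


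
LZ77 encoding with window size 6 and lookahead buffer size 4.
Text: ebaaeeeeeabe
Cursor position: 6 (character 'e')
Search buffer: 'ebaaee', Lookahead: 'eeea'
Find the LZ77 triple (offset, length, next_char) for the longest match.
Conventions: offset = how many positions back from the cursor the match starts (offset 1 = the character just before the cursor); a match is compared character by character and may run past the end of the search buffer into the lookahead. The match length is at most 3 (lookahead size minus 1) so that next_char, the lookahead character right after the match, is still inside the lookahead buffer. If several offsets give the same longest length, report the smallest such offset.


Try each offset into the search buffer:
  offset=1 (pos 5, char 'e'): match length 3
  offset=2 (pos 4, char 'e'): match length 3
  offset=3 (pos 3, char 'a'): match length 0
  offset=4 (pos 2, char 'a'): match length 0
  offset=5 (pos 1, char 'b'): match length 0
  offset=6 (pos 0, char 'e'): match length 1
Longest match has length 3, found at offsets 1, 2; take the smallest, offset 1.
next_char = character at position 6 + 3 = 9 -> 'a'

Best match: offset=1, length=3 (matching 'eee' starting at position 5)
LZ77 triple: (1, 3, 'a')


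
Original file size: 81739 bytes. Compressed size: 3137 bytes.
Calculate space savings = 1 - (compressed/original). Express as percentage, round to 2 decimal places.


ratio = compressed/original = 3137/81739 = 0.038378
savings = 1 - ratio = 1 - 0.038378 = 0.961622
as a percentage: 0.961622 * 100 = 96.16%

Space savings = 1 - 3137/81739 = 96.16%


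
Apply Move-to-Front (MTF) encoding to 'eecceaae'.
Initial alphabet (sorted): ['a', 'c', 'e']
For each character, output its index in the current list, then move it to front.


MTF encoding:
'e': index 2 in ['a', 'c', 'e'] -> ['e', 'a', 'c']
'e': index 0 in ['e', 'a', 'c'] -> ['e', 'a', 'c']
'c': index 2 in ['e', 'a', 'c'] -> ['c', 'e', 'a']
'c': index 0 in ['c', 'e', 'a'] -> ['c', 'e', 'a']
'e': index 1 in ['c', 'e', 'a'] -> ['e', 'c', 'a']
'a': index 2 in ['e', 'c', 'a'] -> ['a', 'e', 'c']
'a': index 0 in ['a', 'e', 'c'] -> ['a', 'e', 'c']
'e': index 1 in ['a', 'e', 'c'] -> ['e', 'a', 'c']


Output: [2, 0, 2, 0, 1, 2, 0, 1]


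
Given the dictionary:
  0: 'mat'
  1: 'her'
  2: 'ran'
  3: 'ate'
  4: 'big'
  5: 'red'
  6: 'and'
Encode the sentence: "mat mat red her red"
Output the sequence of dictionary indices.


Look up each word in the dictionary:
  'mat' -> 0
  'mat' -> 0
  'red' -> 5
  'her' -> 1
  'red' -> 5

Encoded: [0, 0, 5, 1, 5]


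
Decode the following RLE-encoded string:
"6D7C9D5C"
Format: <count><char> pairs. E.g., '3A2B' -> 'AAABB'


Expanding each <count><char> pair:
  6D -> 'DDDDDD'
  7C -> 'CCCCCCC'
  9D -> 'DDDDDDDDD'
  5C -> 'CCCCC'

Decoded = DDDDDDCCCCCCCDDDDDDDDDCCCCC


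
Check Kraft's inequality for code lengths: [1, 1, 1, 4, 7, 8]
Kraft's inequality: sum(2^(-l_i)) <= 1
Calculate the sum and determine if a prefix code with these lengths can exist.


Sum = 2^(-1) + 2^(-1) + 2^(-1) + 2^(-4) + 2^(-7) + 2^(-8)
    = 0.5 + 0.5 + 0.5 + 0.0625 + 0.0078125 + 0.00390625
    = 403/256 = 1.57421875
Since 1.57421875 > 1, Kraft's inequality is NOT satisfied.
A prefix code with these lengths CANNOT exist.

Kraft sum = 1.57421875. Not satisfied.


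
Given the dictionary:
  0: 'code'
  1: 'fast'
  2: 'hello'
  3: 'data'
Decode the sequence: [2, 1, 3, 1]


Look up each index in the dictionary:
  2 -> 'hello'
  1 -> 'fast'
  3 -> 'data'
  1 -> 'fast'

Decoded: "hello fast data fast"


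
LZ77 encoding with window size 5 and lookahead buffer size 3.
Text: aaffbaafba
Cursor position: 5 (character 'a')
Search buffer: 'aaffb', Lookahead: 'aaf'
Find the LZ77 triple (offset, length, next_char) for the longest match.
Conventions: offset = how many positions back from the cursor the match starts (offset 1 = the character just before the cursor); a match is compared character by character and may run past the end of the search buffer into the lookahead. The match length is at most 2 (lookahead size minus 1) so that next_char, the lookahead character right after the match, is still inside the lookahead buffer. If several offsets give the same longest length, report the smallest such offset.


Try each offset into the search buffer:
  offset=1 (pos 4, char 'b'): match length 0
  offset=2 (pos 3, char 'f'): match length 0
  offset=3 (pos 2, char 'f'): match length 0
  offset=4 (pos 1, char 'a'): match length 1
  offset=5 (pos 0, char 'a'): match length 2
Longest match has length 2 at offset 5.
next_char = character at position 5 + 2 = 7 -> 'f'

Best match: offset=5, length=2 (matching 'aa' starting at position 0)
LZ77 triple: (5, 2, 'f')


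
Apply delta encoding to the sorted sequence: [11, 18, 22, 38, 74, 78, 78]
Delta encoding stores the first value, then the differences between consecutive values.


First value: 11
Deltas:
  18 - 11 = 7
  22 - 18 = 4
  38 - 22 = 16
  74 - 38 = 36
  78 - 74 = 4
  78 - 78 = 0


Delta encoded: [11, 7, 4, 16, 36, 4, 0]


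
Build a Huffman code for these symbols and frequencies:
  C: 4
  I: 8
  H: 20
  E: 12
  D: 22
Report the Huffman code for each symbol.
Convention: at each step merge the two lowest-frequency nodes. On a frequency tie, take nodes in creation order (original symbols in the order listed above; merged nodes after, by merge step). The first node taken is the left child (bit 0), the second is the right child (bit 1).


Huffman tree construction:
Step 1: Merge C(4) + I(8) = 12
Step 2: Merge E(12) + (C+I)(12) = 24
Step 3: Merge H(20) + D(22) = 42
Step 4: Merge (E+(C+I))(24) + (H+D)(42) = 66
Read each symbol's code off the tree from the root (left child = 0, right child = 1).

Codes:
  C: 010 (length 3)
  I: 011 (length 3)
  H: 10 (length 2)
  E: 00 (length 2)
  D: 11 (length 2)
Average code length: 144/66 = 2.1818 bits/symbol


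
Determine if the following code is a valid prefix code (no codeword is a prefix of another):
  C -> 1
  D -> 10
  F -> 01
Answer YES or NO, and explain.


Checking each pair (does one codeword prefix another?):
  C='1' vs D='10': prefix -- VIOLATION

NO -- this is NOT a valid prefix code. C (1) is a prefix of D (10).


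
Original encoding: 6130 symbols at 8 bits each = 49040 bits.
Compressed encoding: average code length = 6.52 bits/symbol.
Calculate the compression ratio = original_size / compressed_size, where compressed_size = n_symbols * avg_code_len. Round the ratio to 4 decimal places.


original_size = n_symbols * orig_bits = 6130 * 8 = 49040 bits
compressed_size = n_symbols * avg_code_len = 6130 * 6.52 = 39967.6 bits
ratio = original_size / compressed_size = 49040 / 39967.6 = 1.227

Compression ratio = 1.227


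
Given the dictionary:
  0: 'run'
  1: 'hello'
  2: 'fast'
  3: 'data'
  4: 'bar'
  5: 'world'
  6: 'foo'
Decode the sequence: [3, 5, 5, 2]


Look up each index in the dictionary:
  3 -> 'data'
  5 -> 'world'
  5 -> 'world'
  2 -> 'fast'

Decoded: "data world world fast"


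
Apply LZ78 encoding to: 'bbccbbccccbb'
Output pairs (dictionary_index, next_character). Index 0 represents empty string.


LZ78 encoding steps:
Dictionary: {0: ''}
Step 1: w='' (idx 0), next='b' -> output (0, 'b'), add 'b' as idx 1
Step 2: w='b' (idx 1), next='c' -> output (1, 'c'), add 'bc' as idx 2
Step 3: w='' (idx 0), next='c' -> output (0, 'c'), add 'c' as idx 3
Step 4: w='b' (idx 1), next='b' -> output (1, 'b'), add 'bb' as idx 4
Step 5: w='c' (idx 3), next='c' -> output (3, 'c'), add 'cc' as idx 5
Step 6: w='cc' (idx 5), next='b' -> output (5, 'b'), add 'ccb' as idx 6
Step 7: w='b' (idx 1), end of input -> output (1, '')


Encoded: [(0, 'b'), (1, 'c'), (0, 'c'), (1, 'b'), (3, 'c'), (5, 'b'), (1, '')]


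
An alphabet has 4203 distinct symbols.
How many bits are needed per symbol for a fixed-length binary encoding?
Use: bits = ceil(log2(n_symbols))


log2(4203) = 12.0372
Bracket: 2^12 = 4096 < 4203 <= 2^13 = 8192
So ceil(log2(4203)) = 13

bits = ceil(log2(4203)) = ceil(12.0372) = 13 bits


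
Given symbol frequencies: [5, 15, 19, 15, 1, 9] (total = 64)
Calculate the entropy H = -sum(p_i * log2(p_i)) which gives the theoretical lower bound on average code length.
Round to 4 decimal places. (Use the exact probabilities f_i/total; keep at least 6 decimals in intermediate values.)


Per-symbol terms -p_i * log2(p_i) with p_i = f_i/64:
  p = 5/64 = 0.078125: log2(p) = -3.678072, -p*log2(p) = 0.287349
  p = 15/64 = 0.234375: log2(p) = -2.093109, -p*log2(p) = 0.490573
  p = 19/64 = 0.296875: log2(p) = -1.752072, -p*log2(p) = 0.520147
  p = 15/64 = 0.234375: log2(p) = -2.093109, -p*log2(p) = 0.490573
  p = 1/64 = 0.015625: log2(p) = -6.000000, -p*log2(p) = 0.093750
  p = 9/64 = 0.140625: log2(p) = -2.830075, -p*log2(p) = 0.397979
H = 0.287349 + 0.490573 + 0.520147 + 0.490573 + 0.093750 + 0.397979 = 2.280371

H = 2.2804 bits/symbol


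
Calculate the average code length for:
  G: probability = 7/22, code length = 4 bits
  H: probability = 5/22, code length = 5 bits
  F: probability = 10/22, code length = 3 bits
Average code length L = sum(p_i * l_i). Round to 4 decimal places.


Weighted contributions p_i * l_i:
  G: (7/22) * 4 = 28/22
  H: (5/22) * 5 = 25/22
  F: (10/22) * 3 = 30/22
Sum = (28 + 25 + 30)/22 = 83/22

L = 83/22 = 3.7727 bits/symbol


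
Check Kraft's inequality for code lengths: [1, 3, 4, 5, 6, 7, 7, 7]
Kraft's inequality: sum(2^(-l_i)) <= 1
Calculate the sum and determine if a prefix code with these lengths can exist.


Sum = 2^(-1) + 2^(-3) + 2^(-4) + 2^(-5) + 2^(-6) + 2^(-7) + 2^(-7) + 2^(-7)
    = 0.5 + 0.125 + 0.0625 + 0.03125 + 0.015625 + 0.0078125 + 0.0078125 + 0.0078125
    = 97/128 = 0.7578125
Since 0.7578125 <= 1, Kraft's inequality IS satisfied.
A prefix code with these lengths CAN exist.

Kraft sum = 0.7578125. Satisfied.


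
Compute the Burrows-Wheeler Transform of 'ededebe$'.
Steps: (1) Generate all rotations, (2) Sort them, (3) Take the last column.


Rotations (sorted):
  0: $ededebe -> last char: e
  1: be$edede -> last char: e
  2: debe$ede -> last char: e
  3: dedebe$e -> last char: e
  4: e$ededeb -> last char: b
  5: ebe$eded -> last char: d
  6: edebe$ed -> last char: d
  7: ededebe$ -> last char: $


BWT = eeeebdd$


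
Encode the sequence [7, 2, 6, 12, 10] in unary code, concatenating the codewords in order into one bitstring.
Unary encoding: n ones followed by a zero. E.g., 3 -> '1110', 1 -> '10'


Encode each number as n ones followed by a terminating 0:
  7 -> 11111110 (8 bits)
  2 -> 110 (3 bits)
  6 -> 1111110 (7 bits)
  12 -> 1111111111110 (13 bits)
  10 -> 11111111110 (11 bits)
Total length = 8 + 3 + 7 + 13 + 11 = 42 bits.

Unary([7, 2, 6, 12, 10]) = 111111101101111110111111111111011111111110 (42 bits)


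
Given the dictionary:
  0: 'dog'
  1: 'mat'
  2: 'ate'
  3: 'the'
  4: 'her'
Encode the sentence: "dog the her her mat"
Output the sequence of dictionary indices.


Look up each word in the dictionary:
  'dog' -> 0
  'the' -> 3
  'her' -> 4
  'her' -> 4
  'mat' -> 1

Encoded: [0, 3, 4, 4, 1]


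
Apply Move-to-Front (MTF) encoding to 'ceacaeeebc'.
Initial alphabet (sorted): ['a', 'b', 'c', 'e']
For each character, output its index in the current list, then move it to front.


MTF encoding:
'c': index 2 in ['a', 'b', 'c', 'e'] -> ['c', 'a', 'b', 'e']
'e': index 3 in ['c', 'a', 'b', 'e'] -> ['e', 'c', 'a', 'b']
'a': index 2 in ['e', 'c', 'a', 'b'] -> ['a', 'e', 'c', 'b']
'c': index 2 in ['a', 'e', 'c', 'b'] -> ['c', 'a', 'e', 'b']
'a': index 1 in ['c', 'a', 'e', 'b'] -> ['a', 'c', 'e', 'b']
'e': index 2 in ['a', 'c', 'e', 'b'] -> ['e', 'a', 'c', 'b']
'e': index 0 in ['e', 'a', 'c', 'b'] -> ['e', 'a', 'c', 'b']
'e': index 0 in ['e', 'a', 'c', 'b'] -> ['e', 'a', 'c', 'b']
'b': index 3 in ['e', 'a', 'c', 'b'] -> ['b', 'e', 'a', 'c']
'c': index 3 in ['b', 'e', 'a', 'c'] -> ['c', 'b', 'e', 'a']


Output: [2, 3, 2, 2, 1, 2, 0, 0, 3, 3]


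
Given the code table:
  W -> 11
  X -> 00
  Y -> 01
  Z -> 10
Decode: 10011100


Decoding:
10 -> Z
01 -> Y
11 -> W
00 -> X


Result: ZYWX


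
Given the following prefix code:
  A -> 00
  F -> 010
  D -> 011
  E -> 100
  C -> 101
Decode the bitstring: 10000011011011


Decoding step by step:
Bits 100 -> E
Bits 00 -> A
Bits 011 -> D
Bits 011 -> D
Bits 011 -> D


Decoded message: EADDD


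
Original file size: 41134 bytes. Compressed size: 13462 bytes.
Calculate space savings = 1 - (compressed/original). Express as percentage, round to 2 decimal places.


ratio = compressed/original = 13462/41134 = 0.327272
savings = 1 - ratio = 1 - 0.327272 = 0.672728
as a percentage: 0.672728 * 100 = 67.27%

Space savings = 1 - 13462/41134 = 67.27%


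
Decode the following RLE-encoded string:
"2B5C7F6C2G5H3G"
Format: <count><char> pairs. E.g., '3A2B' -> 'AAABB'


Expanding each <count><char> pair:
  2B -> 'BB'
  5C -> 'CCCCC'
  7F -> 'FFFFFFF'
  6C -> 'CCCCCC'
  2G -> 'GG'
  5H -> 'HHHHH'
  3G -> 'GGG'

Decoded = BBCCCCCFFFFFFFCCCCCCGGHHHHHGGG


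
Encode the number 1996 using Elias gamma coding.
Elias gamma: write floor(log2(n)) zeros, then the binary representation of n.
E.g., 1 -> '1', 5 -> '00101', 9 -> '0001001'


num_bits = floor(log2(1996)) + 1 = 11
leading_zeros = num_bits - 1 = 10
binary(1996) = 11111001100

Elias gamma(1996) = '0000000000' + '11111001100' = 000000000011111001100 (21 bits)


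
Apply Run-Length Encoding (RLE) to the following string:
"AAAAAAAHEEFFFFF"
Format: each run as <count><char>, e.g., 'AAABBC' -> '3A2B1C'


Scanning runs left to right:
  i=0: run of 'A' x 7 -> '7A'
  i=7: run of 'H' x 1 -> '1H'
  i=8: run of 'E' x 2 -> '2E'
  i=10: run of 'F' x 5 -> '5F'

RLE = 7A1H2E5F


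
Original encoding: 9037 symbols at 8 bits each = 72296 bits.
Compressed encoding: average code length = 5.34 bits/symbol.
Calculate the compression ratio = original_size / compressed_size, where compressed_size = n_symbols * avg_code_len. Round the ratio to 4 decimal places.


original_size = n_symbols * orig_bits = 9037 * 8 = 72296 bits
compressed_size = n_symbols * avg_code_len = 9037 * 5.34 = 48257.58 bits
ratio = original_size / compressed_size = 72296 / 48257.58 = 1.4981

Compression ratio = 1.4981


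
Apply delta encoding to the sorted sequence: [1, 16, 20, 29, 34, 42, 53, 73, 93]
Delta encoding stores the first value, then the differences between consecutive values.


First value: 1
Deltas:
  16 - 1 = 15
  20 - 16 = 4
  29 - 20 = 9
  34 - 29 = 5
  42 - 34 = 8
  53 - 42 = 11
  73 - 53 = 20
  93 - 73 = 20


Delta encoded: [1, 15, 4, 9, 5, 8, 11, 20, 20]


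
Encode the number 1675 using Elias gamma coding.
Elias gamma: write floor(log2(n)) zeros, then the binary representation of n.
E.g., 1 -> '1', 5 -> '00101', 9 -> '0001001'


num_bits = floor(log2(1675)) + 1 = 11
leading_zeros = num_bits - 1 = 10
binary(1675) = 11010001011

Elias gamma(1675) = '0000000000' + '11010001011' = 000000000011010001011 (21 bits)


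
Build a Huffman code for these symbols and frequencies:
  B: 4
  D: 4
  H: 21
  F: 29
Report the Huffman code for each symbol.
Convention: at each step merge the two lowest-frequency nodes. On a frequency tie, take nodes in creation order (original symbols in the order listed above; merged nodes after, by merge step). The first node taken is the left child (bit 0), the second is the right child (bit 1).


Huffman tree construction:
Step 1: Merge B(4) + D(4) = 8
Step 2: Merge (B+D)(8) + H(21) = 29
Step 3: Merge F(29) + ((B+D)+H)(29) = 58
Read each symbol's code off the tree from the root (left child = 0, right child = 1).

Codes:
  B: 100 (length 3)
  D: 101 (length 3)
  H: 11 (length 2)
  F: 0 (length 1)
Average code length: 95/58 = 1.6379 bits/symbol


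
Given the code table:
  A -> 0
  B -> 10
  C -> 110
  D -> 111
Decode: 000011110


Decoding:
0 -> A
0 -> A
0 -> A
0 -> A
111 -> D
10 -> B


Result: AAAADB


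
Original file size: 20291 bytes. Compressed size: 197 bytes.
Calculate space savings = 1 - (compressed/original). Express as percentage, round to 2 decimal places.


ratio = compressed/original = 197/20291 = 0.009709
savings = 1 - ratio = 1 - 0.009709 = 0.990291
as a percentage: 0.990291 * 100 = 99.03%

Space savings = 1 - 197/20291 = 99.03%


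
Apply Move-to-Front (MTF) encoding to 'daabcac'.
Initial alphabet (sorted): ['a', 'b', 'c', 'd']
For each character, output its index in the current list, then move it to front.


MTF encoding:
'd': index 3 in ['a', 'b', 'c', 'd'] -> ['d', 'a', 'b', 'c']
'a': index 1 in ['d', 'a', 'b', 'c'] -> ['a', 'd', 'b', 'c']
'a': index 0 in ['a', 'd', 'b', 'c'] -> ['a', 'd', 'b', 'c']
'b': index 2 in ['a', 'd', 'b', 'c'] -> ['b', 'a', 'd', 'c']
'c': index 3 in ['b', 'a', 'd', 'c'] -> ['c', 'b', 'a', 'd']
'a': index 2 in ['c', 'b', 'a', 'd'] -> ['a', 'c', 'b', 'd']
'c': index 1 in ['a', 'c', 'b', 'd'] -> ['c', 'a', 'b', 'd']


Output: [3, 1, 0, 2, 3, 2, 1]


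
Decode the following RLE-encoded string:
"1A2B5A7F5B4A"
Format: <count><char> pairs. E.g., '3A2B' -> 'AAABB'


Expanding each <count><char> pair:
  1A -> 'A'
  2B -> 'BB'
  5A -> 'AAAAA'
  7F -> 'FFFFFFF'
  5B -> 'BBBBB'
  4A -> 'AAAA'

Decoded = ABBAAAAAFFFFFFFBBBBBAAAA


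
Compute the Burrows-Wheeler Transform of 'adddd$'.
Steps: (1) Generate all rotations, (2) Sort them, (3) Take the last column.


Rotations (sorted):
  0: $adddd -> last char: d
  1: adddd$ -> last char: $
  2: d$addd -> last char: d
  3: dd$add -> last char: d
  4: ddd$ad -> last char: d
  5: dddd$a -> last char: a


BWT = d$ddda


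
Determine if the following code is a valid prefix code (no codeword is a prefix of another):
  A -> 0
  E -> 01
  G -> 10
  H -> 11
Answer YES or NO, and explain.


Checking each pair (does one codeword prefix another?):
  A='0' vs E='01': prefix -- VIOLATION

NO -- this is NOT a valid prefix code. A (0) is a prefix of E (01).


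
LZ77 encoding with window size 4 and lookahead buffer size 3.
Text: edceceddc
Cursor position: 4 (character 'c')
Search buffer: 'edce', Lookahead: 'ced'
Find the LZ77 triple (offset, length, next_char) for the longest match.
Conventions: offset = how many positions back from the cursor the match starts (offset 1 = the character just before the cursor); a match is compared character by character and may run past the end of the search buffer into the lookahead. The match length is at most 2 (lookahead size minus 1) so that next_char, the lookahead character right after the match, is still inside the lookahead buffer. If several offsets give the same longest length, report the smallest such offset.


Try each offset into the search buffer:
  offset=1 (pos 3, char 'e'): match length 0
  offset=2 (pos 2, char 'c'): match length 2
  offset=3 (pos 1, char 'd'): match length 0
  offset=4 (pos 0, char 'e'): match length 0
Longest match has length 2 at offset 2.
next_char = character at position 4 + 2 = 6 -> 'd'

Best match: offset=2, length=2 (matching 'ce' starting at position 2)
LZ77 triple: (2, 2, 'd')


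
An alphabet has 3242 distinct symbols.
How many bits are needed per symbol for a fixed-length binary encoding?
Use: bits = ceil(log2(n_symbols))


log2(3242) = 11.6627
Bracket: 2^11 = 2048 < 3242 <= 2^12 = 4096
So ceil(log2(3242)) = 12

bits = ceil(log2(3242)) = ceil(11.6627) = 12 bits


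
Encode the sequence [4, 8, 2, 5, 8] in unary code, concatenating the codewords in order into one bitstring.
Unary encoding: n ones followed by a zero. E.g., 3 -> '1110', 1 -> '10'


Encode each number as n ones followed by a terminating 0:
  4 -> 11110 (5 bits)
  8 -> 111111110 (9 bits)
  2 -> 110 (3 bits)
  5 -> 111110 (6 bits)
  8 -> 111111110 (9 bits)
Total length = 5 + 9 + 3 + 6 + 9 = 32 bits.

Unary([4, 8, 2, 5, 8]) = 11110111111110110111110111111110 (32 bits)


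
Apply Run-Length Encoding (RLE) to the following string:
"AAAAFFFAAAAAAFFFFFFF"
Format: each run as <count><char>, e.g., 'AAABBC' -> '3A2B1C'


Scanning runs left to right:
  i=0: run of 'A' x 4 -> '4A'
  i=4: run of 'F' x 3 -> '3F'
  i=7: run of 'A' x 6 -> '6A'
  i=13: run of 'F' x 7 -> '7F'

RLE = 4A3F6A7F


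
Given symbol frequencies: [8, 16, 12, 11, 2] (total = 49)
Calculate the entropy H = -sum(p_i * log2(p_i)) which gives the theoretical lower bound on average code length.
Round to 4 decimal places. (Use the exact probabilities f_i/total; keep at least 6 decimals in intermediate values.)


Per-symbol terms -p_i * log2(p_i) with p_i = f_i/49:
  p = 8/49 = 0.163265: log2(p) = -2.614710, -p*log2(p) = 0.426891
  p = 16/49 = 0.326531: log2(p) = -1.614710, -p*log2(p) = 0.527252
  p = 12/49 = 0.244898: log2(p) = -2.029747, -p*log2(p) = 0.497081
  p = 11/49 = 0.224490: log2(p) = -2.155278, -p*log2(p) = 0.483838
  p = 2/49 = 0.040816: log2(p) = -4.614710, -p*log2(p) = 0.188356
H = 0.426891 + 0.527252 + 0.497081 + 0.483838 + 0.188356 = 2.123418

H = 2.1234 bits/symbol


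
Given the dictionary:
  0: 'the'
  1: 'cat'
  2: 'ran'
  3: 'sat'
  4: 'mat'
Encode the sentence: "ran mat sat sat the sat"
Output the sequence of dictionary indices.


Look up each word in the dictionary:
  'ran' -> 2
  'mat' -> 4
  'sat' -> 3
  'sat' -> 3
  'the' -> 0
  'sat' -> 3

Encoded: [2, 4, 3, 3, 0, 3]


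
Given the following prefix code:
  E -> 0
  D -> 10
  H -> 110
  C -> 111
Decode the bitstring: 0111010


Decoding step by step:
Bits 0 -> E
Bits 111 -> C
Bits 0 -> E
Bits 10 -> D


Decoded message: ECED


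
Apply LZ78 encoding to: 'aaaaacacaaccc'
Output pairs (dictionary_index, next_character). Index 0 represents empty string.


LZ78 encoding steps:
Dictionary: {0: ''}
Step 1: w='' (idx 0), next='a' -> output (0, 'a'), add 'a' as idx 1
Step 2: w='a' (idx 1), next='a' -> output (1, 'a'), add 'aa' as idx 2
Step 3: w='aa' (idx 2), next='c' -> output (2, 'c'), add 'aac' as idx 3
Step 4: w='a' (idx 1), next='c' -> output (1, 'c'), add 'ac' as idx 4
Step 5: w='aac' (idx 3), next='c' -> output (3, 'c'), add 'aacc' as idx 5
Step 6: w='' (idx 0), next='c' -> output (0, 'c'), add 'c' as idx 6


Encoded: [(0, 'a'), (1, 'a'), (2, 'c'), (1, 'c'), (3, 'c'), (0, 'c')]


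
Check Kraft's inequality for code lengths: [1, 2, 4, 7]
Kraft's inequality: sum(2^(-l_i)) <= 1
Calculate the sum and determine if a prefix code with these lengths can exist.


Sum = 2^(-1) + 2^(-2) + 2^(-4) + 2^(-7)
    = 0.5 + 0.25 + 0.0625 + 0.0078125
    = 105/128 = 0.8203125
Since 0.8203125 <= 1, Kraft's inequality IS satisfied.
A prefix code with these lengths CAN exist.

Kraft sum = 0.8203125. Satisfied.


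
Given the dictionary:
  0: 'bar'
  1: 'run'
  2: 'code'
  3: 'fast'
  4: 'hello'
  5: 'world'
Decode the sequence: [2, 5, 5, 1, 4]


Look up each index in the dictionary:
  2 -> 'code'
  5 -> 'world'
  5 -> 'world'
  1 -> 'run'
  4 -> 'hello'

Decoded: "code world world run hello"


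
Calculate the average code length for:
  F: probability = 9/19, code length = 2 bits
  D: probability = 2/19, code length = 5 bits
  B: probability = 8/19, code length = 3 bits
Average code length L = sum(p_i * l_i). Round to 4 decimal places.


Weighted contributions p_i * l_i:
  F: (9/19) * 2 = 18/19
  D: (2/19) * 5 = 10/19
  B: (8/19) * 3 = 24/19
Sum = (18 + 10 + 24)/19 = 52/19

L = 52/19 = 2.7368 bits/symbol


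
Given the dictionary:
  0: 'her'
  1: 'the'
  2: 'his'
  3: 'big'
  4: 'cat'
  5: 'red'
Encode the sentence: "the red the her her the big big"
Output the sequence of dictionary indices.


Look up each word in the dictionary:
  'the' -> 1
  'red' -> 5
  'the' -> 1
  'her' -> 0
  'her' -> 0
  'the' -> 1
  'big' -> 3
  'big' -> 3

Encoded: [1, 5, 1, 0, 0, 1, 3, 3]


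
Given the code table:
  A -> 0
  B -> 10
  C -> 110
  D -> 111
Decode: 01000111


Decoding:
0 -> A
10 -> B
0 -> A
0 -> A
111 -> D


Result: ABAAD


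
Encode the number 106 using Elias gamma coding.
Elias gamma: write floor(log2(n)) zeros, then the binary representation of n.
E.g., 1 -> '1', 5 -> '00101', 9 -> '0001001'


num_bits = floor(log2(106)) + 1 = 7
leading_zeros = num_bits - 1 = 6
binary(106) = 1101010

Elias gamma(106) = '000000' + '1101010' = 0000001101010 (13 bits)


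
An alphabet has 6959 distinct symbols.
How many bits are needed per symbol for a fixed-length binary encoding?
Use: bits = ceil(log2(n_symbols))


log2(6959) = 12.7647
Bracket: 2^12 = 4096 < 6959 <= 2^13 = 8192
So ceil(log2(6959)) = 13

bits = ceil(log2(6959)) = ceil(12.7647) = 13 bits


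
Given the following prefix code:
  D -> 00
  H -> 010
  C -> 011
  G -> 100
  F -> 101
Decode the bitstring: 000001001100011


Decoding step by step:
Bits 00 -> D
Bits 00 -> D
Bits 010 -> H
Bits 011 -> C
Bits 00 -> D
Bits 011 -> C


Decoded message: DDHCDC


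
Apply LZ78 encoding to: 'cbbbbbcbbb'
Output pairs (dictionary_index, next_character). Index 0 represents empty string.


LZ78 encoding steps:
Dictionary: {0: ''}
Step 1: w='' (idx 0), next='c' -> output (0, 'c'), add 'c' as idx 1
Step 2: w='' (idx 0), next='b' -> output (0, 'b'), add 'b' as idx 2
Step 3: w='b' (idx 2), next='b' -> output (2, 'b'), add 'bb' as idx 3
Step 4: w='bb' (idx 3), next='c' -> output (3, 'c'), add 'bbc' as idx 4
Step 5: w='bb' (idx 3), next='b' -> output (3, 'b'), add 'bbb' as idx 5


Encoded: [(0, 'c'), (0, 'b'), (2, 'b'), (3, 'c'), (3, 'b')]


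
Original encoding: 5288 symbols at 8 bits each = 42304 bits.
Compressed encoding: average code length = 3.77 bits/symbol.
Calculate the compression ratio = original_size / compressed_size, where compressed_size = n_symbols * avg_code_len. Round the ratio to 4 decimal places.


original_size = n_symbols * orig_bits = 5288 * 8 = 42304 bits
compressed_size = n_symbols * avg_code_len = 5288 * 3.77 = 19935.76 bits
ratio = original_size / compressed_size = 42304 / 19935.76 = 2.122

Compression ratio = 2.122


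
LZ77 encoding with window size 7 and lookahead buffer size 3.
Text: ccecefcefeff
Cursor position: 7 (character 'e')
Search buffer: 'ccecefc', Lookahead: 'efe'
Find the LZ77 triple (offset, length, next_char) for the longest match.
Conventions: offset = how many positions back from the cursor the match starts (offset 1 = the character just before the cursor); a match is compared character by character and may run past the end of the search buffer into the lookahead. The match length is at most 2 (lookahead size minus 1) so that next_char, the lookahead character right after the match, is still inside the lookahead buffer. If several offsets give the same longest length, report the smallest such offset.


Try each offset into the search buffer:
  offset=1 (pos 6, char 'c'): match length 0
  offset=2 (pos 5, char 'f'): match length 0
  offset=3 (pos 4, char 'e'): match length 2
  offset=4 (pos 3, char 'c'): match length 0
  offset=5 (pos 2, char 'e'): match length 1
  offset=6 (pos 1, char 'c'): match length 0
  offset=7 (pos 0, char 'c'): match length 0
Longest match has length 2 at offset 3.
next_char = character at position 7 + 2 = 9 -> 'e'

Best match: offset=3, length=2 (matching 'ef' starting at position 4)
LZ77 triple: (3, 2, 'e')


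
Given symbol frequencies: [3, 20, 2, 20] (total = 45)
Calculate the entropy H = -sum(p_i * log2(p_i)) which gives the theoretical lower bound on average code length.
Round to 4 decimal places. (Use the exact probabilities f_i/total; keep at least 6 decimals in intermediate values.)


Per-symbol terms -p_i * log2(p_i) with p_i = f_i/45:
  p = 3/45 = 0.066667: log2(p) = -3.906891, -p*log2(p) = 0.260459
  p = 20/45 = 0.444444: log2(p) = -1.169925, -p*log2(p) = 0.519967
  p = 2/45 = 0.044444: log2(p) = -4.491853, -p*log2(p) = 0.199638
  p = 20/45 = 0.444444: log2(p) = -1.169925, -p*log2(p) = 0.519967
H = 0.260459 + 0.519967 + 0.199638 + 0.519967 = 1.500031

H = 1.5 bits/symbol


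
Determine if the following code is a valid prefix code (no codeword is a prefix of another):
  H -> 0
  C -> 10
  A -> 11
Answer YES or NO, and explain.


Checking each pair (does one codeword prefix another?):
  H='0' vs C='10': no prefix
  H='0' vs A='11': no prefix
  C='10' vs H='0': no prefix
  C='10' vs A='11': no prefix
  A='11' vs H='0': no prefix
  A='11' vs C='10': no prefix
No violation found over all pairs.

YES -- this is a valid prefix code. No codeword is a prefix of any other codeword.


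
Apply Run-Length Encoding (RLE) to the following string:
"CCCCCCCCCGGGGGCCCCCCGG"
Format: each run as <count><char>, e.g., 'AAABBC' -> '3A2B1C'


Scanning runs left to right:
  i=0: run of 'C' x 9 -> '9C'
  i=9: run of 'G' x 5 -> '5G'
  i=14: run of 'C' x 6 -> '6C'
  i=20: run of 'G' x 2 -> '2G'

RLE = 9C5G6C2G


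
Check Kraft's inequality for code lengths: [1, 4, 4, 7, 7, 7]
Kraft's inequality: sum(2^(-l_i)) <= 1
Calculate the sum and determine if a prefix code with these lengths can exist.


Sum = 2^(-1) + 2^(-4) + 2^(-4) + 2^(-7) + 2^(-7) + 2^(-7)
    = 0.5 + 0.0625 + 0.0625 + 0.0078125 + 0.0078125 + 0.0078125
    = 83/128 = 0.6484375
Since 0.6484375 <= 1, Kraft's inequality IS satisfied.
A prefix code with these lengths CAN exist.

Kraft sum = 0.6484375. Satisfied.


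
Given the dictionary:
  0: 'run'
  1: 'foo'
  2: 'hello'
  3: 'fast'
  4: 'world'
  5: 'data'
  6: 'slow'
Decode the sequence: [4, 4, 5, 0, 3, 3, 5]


Look up each index in the dictionary:
  4 -> 'world'
  4 -> 'world'
  5 -> 'data'
  0 -> 'run'
  3 -> 'fast'
  3 -> 'fast'
  5 -> 'data'

Decoded: "world world data run fast fast data"


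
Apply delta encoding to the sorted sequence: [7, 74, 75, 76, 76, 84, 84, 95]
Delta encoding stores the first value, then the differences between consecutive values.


First value: 7
Deltas:
  74 - 7 = 67
  75 - 74 = 1
  76 - 75 = 1
  76 - 76 = 0
  84 - 76 = 8
  84 - 84 = 0
  95 - 84 = 11


Delta encoded: [7, 67, 1, 1, 0, 8, 0, 11]


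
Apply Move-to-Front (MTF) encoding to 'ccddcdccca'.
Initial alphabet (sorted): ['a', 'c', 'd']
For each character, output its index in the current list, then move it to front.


MTF encoding:
'c': index 1 in ['a', 'c', 'd'] -> ['c', 'a', 'd']
'c': index 0 in ['c', 'a', 'd'] -> ['c', 'a', 'd']
'd': index 2 in ['c', 'a', 'd'] -> ['d', 'c', 'a']
'd': index 0 in ['d', 'c', 'a'] -> ['d', 'c', 'a']
'c': index 1 in ['d', 'c', 'a'] -> ['c', 'd', 'a']
'd': index 1 in ['c', 'd', 'a'] -> ['d', 'c', 'a']
'c': index 1 in ['d', 'c', 'a'] -> ['c', 'd', 'a']
'c': index 0 in ['c', 'd', 'a'] -> ['c', 'd', 'a']
'c': index 0 in ['c', 'd', 'a'] -> ['c', 'd', 'a']
'a': index 2 in ['c', 'd', 'a'] -> ['a', 'c', 'd']


Output: [1, 0, 2, 0, 1, 1, 1, 0, 0, 2]


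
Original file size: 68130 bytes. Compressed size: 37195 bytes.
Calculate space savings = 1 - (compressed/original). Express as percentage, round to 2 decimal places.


ratio = compressed/original = 37195/68130 = 0.545942
savings = 1 - ratio = 1 - 0.545942 = 0.454058
as a percentage: 0.454058 * 100 = 45.41%

Space savings = 1 - 37195/68130 = 45.41%


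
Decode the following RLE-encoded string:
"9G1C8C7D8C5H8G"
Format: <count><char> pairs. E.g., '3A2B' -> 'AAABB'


Expanding each <count><char> pair:
  9G -> 'GGGGGGGGG'
  1C -> 'C'
  8C -> 'CCCCCCCC'
  7D -> 'DDDDDDD'
  8C -> 'CCCCCCCC'
  5H -> 'HHHHH'
  8G -> 'GGGGGGGG'

Decoded = GGGGGGGGGCCCCCCCCCDDDDDDDCCCCCCCCHHHHHGGGGGGGG


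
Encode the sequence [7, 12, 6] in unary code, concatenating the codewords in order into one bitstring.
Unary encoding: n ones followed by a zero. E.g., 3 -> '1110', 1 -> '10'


Encode each number as n ones followed by a terminating 0:
  7 -> 11111110 (8 bits)
  12 -> 1111111111110 (13 bits)
  6 -> 1111110 (7 bits)
Total length = 8 + 13 + 7 = 28 bits.

Unary([7, 12, 6]) = 1111111011111111111101111110 (28 bits)


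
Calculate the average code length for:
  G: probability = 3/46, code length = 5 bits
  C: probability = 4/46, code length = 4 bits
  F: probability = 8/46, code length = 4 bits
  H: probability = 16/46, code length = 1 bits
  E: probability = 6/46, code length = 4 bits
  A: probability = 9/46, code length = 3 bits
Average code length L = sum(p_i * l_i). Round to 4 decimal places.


Weighted contributions p_i * l_i:
  G: (3/46) * 5 = 15/46
  C: (4/46) * 4 = 16/46
  F: (8/46) * 4 = 32/46
  H: (16/46) * 1 = 16/46
  E: (6/46) * 4 = 24/46
  A: (9/46) * 3 = 27/46
Sum = (15 + 16 + 32 + 16 + 24 + 27)/46 = 130/46

L = 130/46 = 2.8261 bits/symbol


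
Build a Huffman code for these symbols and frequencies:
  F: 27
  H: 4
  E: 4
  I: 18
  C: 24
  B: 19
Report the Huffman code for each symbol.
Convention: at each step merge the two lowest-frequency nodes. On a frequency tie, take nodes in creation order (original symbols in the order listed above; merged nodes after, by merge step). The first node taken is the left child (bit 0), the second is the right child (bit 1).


Huffman tree construction:
Step 1: Merge H(4) + E(4) = 8
Step 2: Merge (H+E)(8) + I(18) = 26
Step 3: Merge B(19) + C(24) = 43
Step 4: Merge ((H+E)+I)(26) + F(27) = 53
Step 5: Merge (B+C)(43) + (((H+E)+I)+F)(53) = 96
Read each symbol's code off the tree from the root (left child = 0, right child = 1).

Codes:
  F: 11 (length 2)
  H: 1000 (length 4)
  E: 1001 (length 4)
  I: 101 (length 3)
  C: 01 (length 2)
  B: 00 (length 2)
Average code length: 226/96 = 2.3542 bits/symbol


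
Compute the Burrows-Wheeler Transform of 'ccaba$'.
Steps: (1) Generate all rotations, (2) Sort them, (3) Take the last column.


Rotations (sorted):
  0: $ccaba -> last char: a
  1: a$ccab -> last char: b
  2: aba$cc -> last char: c
  3: ba$cca -> last char: a
  4: caba$c -> last char: c
  5: ccaba$ -> last char: $


BWT = abcac$


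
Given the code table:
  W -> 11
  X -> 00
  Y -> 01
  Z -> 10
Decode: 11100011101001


Decoding:
11 -> W
10 -> Z
00 -> X
11 -> W
10 -> Z
10 -> Z
01 -> Y


Result: WZXWZZY


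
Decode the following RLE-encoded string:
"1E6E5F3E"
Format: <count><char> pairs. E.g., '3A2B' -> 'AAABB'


Expanding each <count><char> pair:
  1E -> 'E'
  6E -> 'EEEEEE'
  5F -> 'FFFFF'
  3E -> 'EEE'

Decoded = EEEEEEEFFFFFEEE


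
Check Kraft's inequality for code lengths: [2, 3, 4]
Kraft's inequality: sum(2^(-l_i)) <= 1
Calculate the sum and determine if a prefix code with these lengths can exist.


Sum = 2^(-2) + 2^(-3) + 2^(-4)
    = 0.25 + 0.125 + 0.0625
    = 7/16 = 0.4375
Since 0.4375 <= 1, Kraft's inequality IS satisfied.
A prefix code with these lengths CAN exist.

Kraft sum = 0.4375. Satisfied.


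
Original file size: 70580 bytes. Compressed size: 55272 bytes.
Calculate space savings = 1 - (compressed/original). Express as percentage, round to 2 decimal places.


ratio = compressed/original = 55272/70580 = 0.783111
savings = 1 - ratio = 1 - 0.783111 = 0.216889
as a percentage: 0.216889 * 100 = 21.69%

Space savings = 1 - 55272/70580 = 21.69%


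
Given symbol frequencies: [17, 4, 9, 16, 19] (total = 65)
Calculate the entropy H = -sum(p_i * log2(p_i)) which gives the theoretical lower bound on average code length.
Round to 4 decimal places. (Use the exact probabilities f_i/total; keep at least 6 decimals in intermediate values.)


Per-symbol terms -p_i * log2(p_i) with p_i = f_i/65:
  p = 17/65 = 0.261538: log2(p) = -1.934905, -p*log2(p) = 0.506052
  p = 4/65 = 0.061538: log2(p) = -4.022368, -p*log2(p) = 0.247530
  p = 9/65 = 0.138462: log2(p) = -2.852443, -p*log2(p) = 0.394954
  p = 16/65 = 0.246154: log2(p) = -2.022368, -p*log2(p) = 0.497814
  p = 19/65 = 0.292308: log2(p) = -1.774440, -p*log2(p) = 0.518683
H = 0.506052 + 0.247530 + 0.394954 + 0.497814 + 0.518683 = 2.165033

H = 2.165 bits/symbol
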